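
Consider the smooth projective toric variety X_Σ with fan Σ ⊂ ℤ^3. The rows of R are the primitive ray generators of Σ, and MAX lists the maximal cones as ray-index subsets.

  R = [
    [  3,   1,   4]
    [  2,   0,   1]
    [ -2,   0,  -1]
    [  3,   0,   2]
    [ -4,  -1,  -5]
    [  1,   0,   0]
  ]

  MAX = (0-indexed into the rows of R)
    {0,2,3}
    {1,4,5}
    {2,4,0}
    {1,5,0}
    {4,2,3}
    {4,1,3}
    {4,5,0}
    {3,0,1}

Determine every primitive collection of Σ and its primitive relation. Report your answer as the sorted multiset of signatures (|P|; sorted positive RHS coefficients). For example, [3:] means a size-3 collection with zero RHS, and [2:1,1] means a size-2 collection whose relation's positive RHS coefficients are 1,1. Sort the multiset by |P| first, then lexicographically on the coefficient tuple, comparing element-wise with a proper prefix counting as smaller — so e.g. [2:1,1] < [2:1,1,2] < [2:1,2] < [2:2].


Minimal non-faces — 5 found among 6 rays, 8 max cones:

  P = {1,2}:  v_{1} + v_{2} = 0  ⟹  sig = [2:]
  P = {2,5}:  v_{2} + v_{5} = v_{0} + v_{4}  ⟹  sig = [2:1,1]
  P = {3,5}:  v_{3} + v_{5} = 2·v_{1}  ⟹  sig = [2:2]
  P = {0,1,4}:  v_{0} + v_{1} + v_{4} = v_{5}  ⟹  sig = [3:1]
  P = {0,3,4}:  v_{0} + v_{3} + v_{4} = v_{1}  ⟹  sig = [3:1]

Hence PRS(X_Σ) =
{ [2:],  [2:1,1],  [2:2],  [3:1] ×2 }


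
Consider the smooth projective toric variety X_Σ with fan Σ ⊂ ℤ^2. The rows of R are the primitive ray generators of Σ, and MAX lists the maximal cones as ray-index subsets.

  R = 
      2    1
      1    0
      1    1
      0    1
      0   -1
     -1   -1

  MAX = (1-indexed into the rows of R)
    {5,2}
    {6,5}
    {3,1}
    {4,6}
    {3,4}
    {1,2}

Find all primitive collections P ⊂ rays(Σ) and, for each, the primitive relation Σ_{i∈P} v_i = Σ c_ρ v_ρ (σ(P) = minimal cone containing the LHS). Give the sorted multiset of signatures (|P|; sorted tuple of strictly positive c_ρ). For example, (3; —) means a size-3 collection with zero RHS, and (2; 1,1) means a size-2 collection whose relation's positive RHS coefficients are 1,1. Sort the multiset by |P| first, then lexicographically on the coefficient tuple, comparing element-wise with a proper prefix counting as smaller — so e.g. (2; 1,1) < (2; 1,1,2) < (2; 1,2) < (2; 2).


The 9 primitive collections of Σ (r=6, n=2):

  P={3,6}:  v_{3} + v_{6} = 0 ; sig = (2; —)
  P={4,5}:  v_{4} + v_{5} = 0 ; sig = (2; —)
  P={1,6}:  v_{1} + v_{6} = v_{2} ; sig = (2; 1)
  P={2,3}:  v_{2} + v_{3} = v_{1} ; sig = (2; 1)
  P={2,4}:  v_{2} + v_{4} = v_{3} ; sig = (2; 1)
  P={2,6}:  v_{2} + v_{6} = v_{5} ; sig = (2; 1)
  P={3,5}:  v_{3} + v_{5} = v_{2} ; sig = (2; 1)
  P={1,4}:  v_{1} + v_{4} = 2·v_{3} ; sig = (2; 2)
  P={1,5}:  v_{1} + v_{5} = 2·v_{2} ; sig = (2; 2)

Hence PRS(X_Σ) =
    |P|=2: 9 collections, coeffs (), (), (1), (1), (1), (1), (1), (2), (2)


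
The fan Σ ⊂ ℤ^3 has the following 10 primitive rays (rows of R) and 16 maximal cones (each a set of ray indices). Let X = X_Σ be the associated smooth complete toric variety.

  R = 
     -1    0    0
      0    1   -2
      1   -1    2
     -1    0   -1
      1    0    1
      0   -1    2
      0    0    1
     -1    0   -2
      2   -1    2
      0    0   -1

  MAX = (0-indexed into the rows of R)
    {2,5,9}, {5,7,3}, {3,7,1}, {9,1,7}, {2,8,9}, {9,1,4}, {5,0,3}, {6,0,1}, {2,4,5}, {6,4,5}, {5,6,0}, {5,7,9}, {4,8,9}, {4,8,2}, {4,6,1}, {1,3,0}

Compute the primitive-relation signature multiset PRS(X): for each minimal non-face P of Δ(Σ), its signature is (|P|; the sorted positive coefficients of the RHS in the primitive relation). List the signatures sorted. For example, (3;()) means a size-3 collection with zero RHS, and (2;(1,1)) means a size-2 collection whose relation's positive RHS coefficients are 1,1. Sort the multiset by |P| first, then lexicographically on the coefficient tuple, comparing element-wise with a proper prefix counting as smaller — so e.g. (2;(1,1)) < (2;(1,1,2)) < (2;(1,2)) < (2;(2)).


23 collections generate NE(X_Σ); each relation:

  P={1,5}:  v_{1} + v_{5} = 0 — sig = (2;())
  P={3,4}:  v_{3} + v_{4} = 0 — sig = (2;())
  P={6,9}:  v_{6} + v_{9} = 0 — sig = (2;())
  P={0,2}:  v_{0} + v_{2} = v_{5} — sig = (2;(1))
  P={0,4}:  v_{0} + v_{4} = v_{6} — sig = (2;(1))
  P={0,8}:  v_{0} + v_{8} = v_{2} — sig = (2;(1))
  P={0,9}:  v_{0} + v_{9} = v_{3} — sig = (2;(1))
  P={3,6}:  v_{3} + v_{6} = v_{0} — sig = (2;(1))
  P={3,9}:  v_{3} + v_{9} = v_{7} — sig = (2;(1))
  P={4,7}:  v_{4} + v_{7} = v_{9} — sig = (2;(1))
  P={6,7}:  v_{6} + v_{7} = v_{3} — sig = (2;(1))
  P={1,2}:  v_{1} + v_{2} = v_{4} + v_{9} — sig = (2;(1,1))
  P={2,3}:  v_{2} + v_{3} = v_{5} + v_{9} — sig = (2;(1,1))
  P={2,6}:  v_{2} + v_{6} = v_{4} + v_{5} — sig = (2;(1,1))
  P={3,8}:  v_{3} + v_{8} = v_{2} + v_{9} — sig = (2;(1,1))
  P={6,8}:  v_{6} + v_{8} = v_{2} + v_{4} — sig = (2;(1,1))
  P={2,7}:  v_{2} + v_{7} = v_{5} + 2·v_{9} — sig = (2;(1,2))
  P={7,8}:  v_{7} + v_{8} = v_{2} + 2·v_{9} — sig = (2;(1,2))
  P={0,7}:  v_{0} + v_{7} = 2·v_{3} — sig = (2;(2))
  P={5,8}:  v_{5} + v_{8} = 2·v_{2} — sig = (2;(2))
  P={1,8}:  v_{1} + v_{8} = 2·v_{4} + 2·v_{9} — sig = (2;(2,2))
  P={2,4,9}:  v_{2} + v_{4} + v_{9} = v_{8} — sig = (3;(1))
  P={4,5,9}:  v_{4} + v_{5} + v_{9} = v_{2} — sig = (3;(1))

Sorted signature multiset PRS(X):
    |P|=2: 21 collections, coeffs (), (), (), (1), (1), (1), (1), (1), (1), (1), (1), (1,1), (1,1), (1,1), (1,1), (1,1), (1,2), (1,2), (2), (2), (2,2)
    |P|=3: 2 collections, coeffs (1), (1)


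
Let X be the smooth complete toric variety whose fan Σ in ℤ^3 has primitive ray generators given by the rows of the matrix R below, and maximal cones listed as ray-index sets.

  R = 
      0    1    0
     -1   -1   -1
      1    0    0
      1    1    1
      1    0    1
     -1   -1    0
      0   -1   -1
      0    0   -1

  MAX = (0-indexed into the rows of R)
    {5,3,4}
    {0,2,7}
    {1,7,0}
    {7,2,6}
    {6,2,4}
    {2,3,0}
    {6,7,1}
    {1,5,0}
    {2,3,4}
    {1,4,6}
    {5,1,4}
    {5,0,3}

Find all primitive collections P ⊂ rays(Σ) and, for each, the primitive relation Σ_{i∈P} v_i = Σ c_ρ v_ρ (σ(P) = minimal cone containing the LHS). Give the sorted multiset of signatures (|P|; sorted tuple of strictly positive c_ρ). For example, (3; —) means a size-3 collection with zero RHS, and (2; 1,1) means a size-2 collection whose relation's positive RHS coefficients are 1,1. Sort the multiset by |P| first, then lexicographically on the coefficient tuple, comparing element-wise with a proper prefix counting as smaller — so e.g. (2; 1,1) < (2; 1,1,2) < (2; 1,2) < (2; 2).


10 collections generate NE(X_Σ); each relation:

  {1,3}:  v_{1} + v_{3} = 0  →  sig = (2; —)
  {0,4}:  v_{0} + v_{4} = v_{3}  →  sig = (2; 1)
  {0,6}:  v_{0} + v_{6} = v_{7}  →  sig = (2; 1)
  {1,2}:  v_{1} + v_{2} = v_{6}  →  sig = (2; 1)
  {3,6}:  v_{3} + v_{6} = v_{2}  →  sig = (2; 1)
  {4,7}:  v_{4} + v_{7} = v_{2}  →  sig = (2; 1)
  {5,7}:  v_{5} + v_{7} = v_{1}  →  sig = (2; 1)
  {2,5}:  v_{2} + v_{5} = v_{1} + v_{4}  →  sig = (2; 1,1)
  {3,7}:  v_{3} + v_{7} = v_{0} + v_{2}  →  sig = (2; 1,1)
  {5,6}:  v_{5} + v_{6} = 2·v_{1} + v_{4}  →  sig = (2; 1,2)

Signatures (|P|; sorted positive RHS coefficients), sorted:
{ (2; —),  (2; 1) ×6,  (2; 1,1) ×2,  (2; 1,2) }


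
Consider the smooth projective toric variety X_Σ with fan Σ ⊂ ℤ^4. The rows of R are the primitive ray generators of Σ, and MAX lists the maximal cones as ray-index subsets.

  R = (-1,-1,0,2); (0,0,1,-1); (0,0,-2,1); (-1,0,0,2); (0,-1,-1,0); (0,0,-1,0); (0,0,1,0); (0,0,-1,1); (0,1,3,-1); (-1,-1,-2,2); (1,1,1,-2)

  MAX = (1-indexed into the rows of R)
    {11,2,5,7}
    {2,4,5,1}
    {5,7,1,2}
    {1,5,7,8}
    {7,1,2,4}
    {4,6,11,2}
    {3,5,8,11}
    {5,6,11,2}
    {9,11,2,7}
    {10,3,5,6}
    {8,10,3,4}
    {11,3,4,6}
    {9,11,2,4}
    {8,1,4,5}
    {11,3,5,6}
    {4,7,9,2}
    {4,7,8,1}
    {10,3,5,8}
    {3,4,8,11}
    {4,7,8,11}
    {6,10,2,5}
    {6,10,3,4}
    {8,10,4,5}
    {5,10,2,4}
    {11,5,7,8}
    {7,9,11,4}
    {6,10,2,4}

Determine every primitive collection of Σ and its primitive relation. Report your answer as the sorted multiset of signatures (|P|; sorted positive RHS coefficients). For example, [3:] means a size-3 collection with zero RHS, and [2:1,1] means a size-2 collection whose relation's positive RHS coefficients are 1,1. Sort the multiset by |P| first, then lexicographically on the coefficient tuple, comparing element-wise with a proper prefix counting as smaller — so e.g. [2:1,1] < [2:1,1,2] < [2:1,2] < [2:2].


Minimal non-faces — 22 found among 11 rays, 27 max cones:

  P = {2,8}:  v_{2} + v_{8} = 0 — sig = [2:]
  P = {6,7}:  v_{6} + v_{7} = 0 — sig = [2:]
  P = {1,11}:  v_{1} + v_{11} = v_{7} — sig = [2:1]
  P = {2,3}:  v_{2} + v_{3} = v_{6} — sig = [2:1]
  P = {3,7}:  v_{3} + v_{7} = v_{8} — sig = [2:1]
  P = {6,8}:  v_{6} + v_{8} = v_{3} — sig = [2:1]
  P = {10,11}:  v_{10} + v_{11} = v_{6} — sig = [2:1]
  P = {1,6}:  v_{1} + v_{6} = v_{4} + v_{5} — sig = [2:1,1]
  P = {3,9}:  v_{3} + v_{9} = v_{4} + v_{11} — sig = [2:1,1]
  P = {5,9}:  v_{5} + v_{9} = v_{2} + v_{7} — sig = [2:1,1]
  P = {7,10}:  v_{7} + v_{10} = v_{4} + v_{5} — sig = [2:1,1]
  P = {9,10}:  v_{9} + v_{10} = v_{2} + v_{4} — sig = [2:1,1]
  P = {1,3}:  v_{1} + v_{3} = v_{4} + v_{5} + v_{8} — sig = [2:1,1,1]
  P = {6,9}:  v_{6} + v_{9} = v_{2} + v_{4} + v_{11} — sig = [2:1,1,1]
  P = {8,9}:  v_{8} + v_{9} = v_{4} + v_{7} + v_{11} — sig = [2:1,1,1]
  P = {1,9}:  v_{1} + v_{9} = v_{2} + v_{4} + 2·v_{7} — sig = [2:1,1,2]
  P = {1,10}:  v_{1} + v_{10} = 2·v_{4} + 2·v_{5} — sig = [2:2,2]
  P = {4,5,11}:  v_{4} + v_{5} + v_{11} = 0 — sig = [3:]
  P = {4,5,6}:  v_{4} + v_{5} + v_{6} = v_{10} — sig = [3:1]
  P = {4,5,7}:  v_{4} + v_{5} + v_{7} = v_{1} — sig = [3:1]
  P = {3,4,5}:  v_{3} + v_{4} + v_{5} = v_{8} + v_{10} — sig = [3:1,1]
  P = {2,4,7,11}:  v_{2} + v_{4} + v_{7} + v_{11} = v_{9} — sig = [4:1]

so the primitive-relation signature multiset is
[[2:], [2:], [2:1], [2:1], [2:1], [2:1], [2:1], [2:1,1], [2:1,1], [2:1,1], [2:1,1], [2:1,1], [2:1,1,1], [2:1,1,1], [2:1,1,1], [2:1,1,2], [2:2,2], [3:], [3:1], [3:1], [3:1,1], [4:1]]


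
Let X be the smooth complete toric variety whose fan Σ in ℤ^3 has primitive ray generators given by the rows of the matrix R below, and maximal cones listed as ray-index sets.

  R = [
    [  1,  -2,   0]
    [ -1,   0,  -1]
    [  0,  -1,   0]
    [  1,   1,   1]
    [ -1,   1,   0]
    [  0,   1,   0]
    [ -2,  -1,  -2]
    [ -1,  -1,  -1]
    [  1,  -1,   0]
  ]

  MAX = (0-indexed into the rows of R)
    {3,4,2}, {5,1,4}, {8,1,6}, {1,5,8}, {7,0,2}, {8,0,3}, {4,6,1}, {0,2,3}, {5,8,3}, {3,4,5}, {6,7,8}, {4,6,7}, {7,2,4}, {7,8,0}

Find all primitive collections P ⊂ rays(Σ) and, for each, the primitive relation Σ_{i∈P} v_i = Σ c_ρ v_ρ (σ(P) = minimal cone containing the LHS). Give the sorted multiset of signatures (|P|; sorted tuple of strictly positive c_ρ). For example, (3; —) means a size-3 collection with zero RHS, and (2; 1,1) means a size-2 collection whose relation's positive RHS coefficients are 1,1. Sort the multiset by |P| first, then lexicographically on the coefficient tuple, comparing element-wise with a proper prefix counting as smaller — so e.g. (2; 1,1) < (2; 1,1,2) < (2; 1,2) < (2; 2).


Σ has 15 primitive collections:

  P={2,5}:  v_{2} + v_{5} = 0 ; sig = (2; —)
  P={3,7}:  v_{3} + v_{7} = 0 ; sig = (2; —)
  P={4,8}:  v_{4} + v_{8} = 0 ; sig = (2; —)
  P={0,4}:  v_{0} + v_{4} = v_{2} ; sig = (2; 1)
  P={0,5}:  v_{0} + v_{5} = v_{8} ; sig = (2; 1)
  P={1,2}:  v_{1} + v_{2} = v_{7} ; sig = (2; 1)
  P={1,3}:  v_{1} + v_{3} = v_{5} ; sig = (2; 1)
  P={1,7}:  v_{1} + v_{7} = v_{6} ; sig = (2; 1)
  P={2,8}:  v_{2} + v_{8} = v_{0} ; sig = (2; 1)
  P={3,6}:  v_{3} + v_{6} = v_{1} ; sig = (2; 1)
  P={5,7}:  v_{5} + v_{7} = v_{1} ; sig = (2; 1)
  P={0,1}:  v_{0} + v_{1} = v_{7} + v_{8} ; sig = (2; 1,1)
  P={0,6}:  v_{0} + v_{6} = 2·v_{7} + v_{8} ; sig = (2; 1,2)
  P={2,6}:  v_{2} + v_{6} = 2·v_{7} ; sig = (2; 2)
  P={5,6}:  v_{5} + v_{6} = 2·v_{1} ; sig = (2; 2)

Hence PRS(X_Σ) =
    |P|=2: 15 collections, coeffs (), (), (), (1), (1), (1), (1), (1), (1), (1), (1), (1,1), (1,2), (2), (2)


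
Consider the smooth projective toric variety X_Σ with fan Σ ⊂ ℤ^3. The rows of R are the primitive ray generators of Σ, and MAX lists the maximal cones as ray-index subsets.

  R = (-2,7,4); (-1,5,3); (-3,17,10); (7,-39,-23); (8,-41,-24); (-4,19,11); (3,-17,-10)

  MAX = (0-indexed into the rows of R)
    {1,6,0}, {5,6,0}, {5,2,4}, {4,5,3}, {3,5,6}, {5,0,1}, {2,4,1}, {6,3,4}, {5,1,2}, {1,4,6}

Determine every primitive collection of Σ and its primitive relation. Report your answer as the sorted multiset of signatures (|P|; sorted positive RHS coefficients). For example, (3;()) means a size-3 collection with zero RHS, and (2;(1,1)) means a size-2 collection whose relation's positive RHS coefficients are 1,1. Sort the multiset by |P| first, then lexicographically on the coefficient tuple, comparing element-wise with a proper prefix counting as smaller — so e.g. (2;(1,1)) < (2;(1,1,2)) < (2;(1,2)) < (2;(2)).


Primitive collections (9):

  P = {2,6}:  v_{2} + v_{6} = 0  so sig = (2;())
  P = {0,2}:  v_{0} + v_{2} = v_{1} + v_{5}  so sig = (2;(1,1))
  P = {2,3}:  v_{2} + v_{3} = v_{4} + v_{5}  so sig = (2;(1,1))
  P = {0,3}:  v_{0} + v_{3} = v_{5} + 3·v_{6}  so sig = (2;(1,3))
  P = {0,4}:  v_{0} + v_{4} = 2·v_{6}  so sig = (2;(2))
  P = {1,3}:  v_{1} + v_{3} = 2·v_{6}  so sig = (2;(2))
  P = {1,4,5}:  v_{1} + v_{4} + v_{5} = v_{6}  so sig = (3;(1))
  P = {1,5,6}:  v_{1} + v_{5} + v_{6} = v_{0}  so sig = (3;(1))
  P = {4,5,6}:  v_{4} + v_{5} + v_{6} = v_{3}  so sig = (3;(1))

so the primitive-relation signature multiset is
    (2;())
    (2;(1,1))
    (2;(1,1))
    (2;(1,3))
    (2;(2))
    (2;(2))
    (3;(1))
    (3;(1))
    (3;(1))


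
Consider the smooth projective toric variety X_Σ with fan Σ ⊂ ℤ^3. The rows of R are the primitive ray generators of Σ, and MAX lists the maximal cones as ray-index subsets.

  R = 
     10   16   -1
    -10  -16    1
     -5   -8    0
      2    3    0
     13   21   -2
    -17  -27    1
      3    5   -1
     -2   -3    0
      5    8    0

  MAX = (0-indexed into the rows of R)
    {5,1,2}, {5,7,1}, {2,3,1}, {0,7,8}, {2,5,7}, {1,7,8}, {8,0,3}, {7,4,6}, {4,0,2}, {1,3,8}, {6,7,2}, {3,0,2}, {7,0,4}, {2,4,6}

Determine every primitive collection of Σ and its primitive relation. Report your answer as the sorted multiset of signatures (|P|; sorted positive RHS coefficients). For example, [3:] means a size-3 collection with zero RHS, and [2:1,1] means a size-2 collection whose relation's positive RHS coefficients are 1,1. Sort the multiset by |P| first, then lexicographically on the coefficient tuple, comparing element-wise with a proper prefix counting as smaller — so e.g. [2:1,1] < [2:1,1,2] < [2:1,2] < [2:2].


Primitive collections (18):

  • {0,1}:  v_{0} + v_{1} = 0  ⇒ sig = [2:]
  • {2,8}:  v_{2} + v_{8} = 0  ⇒ sig = [2:]
  • {3,7}:  v_{3} + v_{7} = 0  ⇒ sig = [2:]
  • {0,6}:  v_{0} + v_{6} = v_{4}  ⇒ sig = [2:1]
  • {1,4}:  v_{1} + v_{4} = v_{6}  ⇒ sig = [2:1]
  • {0,5}:  v_{0} + v_{5} = v_{2} + v_{7}  ⇒ sig = [2:1,1]
  • {1,6}:  v_{1} + v_{6} = v_{2} + v_{7}  ⇒ sig = [2:1,1]
  • {3,5}:  v_{3} + v_{5} = v_{1} + v_{2}  ⇒ sig = [2:1,1]
  • {3,6}:  v_{3} + v_{6} = v_{0} + v_{2}  ⇒ sig = [2:1,1]
  • {5,8}:  v_{5} + v_{8} = v_{1} + v_{7}  ⇒ sig = [2:1,1]
  • {6,8}:  v_{6} + v_{8} = v_{0} + v_{7}  ⇒ sig = [2:1,1]
  • {4,5}:  v_{4} + v_{5} = v_{2} + v_{6} + v_{7}  ⇒ sig = [2:1,1,1]
  • {3,4}:  v_{3} + v_{4} = 2·v_{0} + v_{2}  ⇒ sig = [2:1,2]
  • {4,8}:  v_{4} + v_{8} = 2·v_{0} + v_{7}  ⇒ sig = [2:1,2]
  • {5,6}:  v_{5} + v_{6} = 2·v_{2} + 2·v_{7}  ⇒ sig = [2:2,2]
  • {0,2,7}:  v_{0} + v_{2} + v_{7} = v_{6}  ⇒ sig = [3:1]
  • {1,2,7}:  v_{1} + v_{2} + v_{7} = v_{5}  ⇒ sig = [3:1]
  • {2,4,7}:  v_{2} + v_{4} + v_{7} = 2·v_{6}  ⇒ sig = [3:2]

so the primitive-relation signature multiset is
    [2:]
    [2:]
    [2:]
    [2:1]
    [2:1]
    [2:1,1]
    [2:1,1]
    [2:1,1]
    [2:1,1]
    [2:1,1]
    [2:1,1]
    [2:1,1,1]
    [2:1,2]
    [2:1,2]
    [2:2,2]
    [3:1]
    [3:1]
    [3:2]


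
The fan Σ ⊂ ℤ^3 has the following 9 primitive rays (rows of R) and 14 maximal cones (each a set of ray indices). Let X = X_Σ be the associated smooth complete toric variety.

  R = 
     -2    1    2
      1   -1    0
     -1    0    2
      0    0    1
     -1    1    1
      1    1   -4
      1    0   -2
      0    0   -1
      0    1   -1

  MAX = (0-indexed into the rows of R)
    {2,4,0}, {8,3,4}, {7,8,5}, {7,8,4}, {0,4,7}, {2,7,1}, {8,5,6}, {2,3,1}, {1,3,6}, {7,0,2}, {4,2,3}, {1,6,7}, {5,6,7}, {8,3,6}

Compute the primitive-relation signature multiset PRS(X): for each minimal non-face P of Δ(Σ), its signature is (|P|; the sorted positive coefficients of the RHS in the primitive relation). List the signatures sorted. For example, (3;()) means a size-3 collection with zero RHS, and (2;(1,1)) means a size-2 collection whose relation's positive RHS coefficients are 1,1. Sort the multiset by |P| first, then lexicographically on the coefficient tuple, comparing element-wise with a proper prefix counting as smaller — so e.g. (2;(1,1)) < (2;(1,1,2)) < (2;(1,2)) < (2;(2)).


The 17 primitive collections of Σ (r=9, n=3):

  P={2,6}:  v_{2} + v_{6} = 0  ⇒ sig = (2;())
  P={3,7}:  v_{3} + v_{7} = 0  ⇒ sig = (2;())
  P={0,1}:  v_{0} + v_{1} = v_{2}  ⇒ sig = (2;(1))
  P={1,4}:  v_{1} + v_{4} = v_{3}  ⇒ sig = (2;(1))
  P={2,8}:  v_{2} + v_{8} = v_{4}  ⇒ sig = (2;(1))
  P={4,6}:  v_{4} + v_{6} = v_{8}  ⇒ sig = (2;(1))
  P={0,3}:  v_{0} + v_{3} = v_{2} + v_{4}  ⇒ sig = (2;(1,1))
  P={0,6}:  v_{0} + v_{6} = v_{4} + v_{7}  ⇒ sig = (2;(1,1))
  P={1,8}:  v_{1} + v_{8} = v_{3} + v_{6}  ⇒ sig = (2;(1,1))
  P={2,5}:  v_{2} + v_{5} = v_{7} + v_{8}  ⇒ sig = (2;(1,1))
  P={3,5}:  v_{3} + v_{5} = v_{6} + v_{8}  ⇒ sig = (2;(1,1))
  P={0,5}:  v_{0} + v_{5} = v_{4} + 2·v_{7} + v_{8}  ⇒ sig = (2;(1,1,2))
  P={0,8}:  v_{0} + v_{8} = 2·v_{4} + v_{7}  ⇒ sig = (2;(1,2))
  P={4,5}:  v_{4} + v_{5} = v_{7} + 2·v_{8}  ⇒ sig = (2;(1,2))
  P={1,5}:  v_{1} + v_{5} = 2·v_{6}  ⇒ sig = (2;(2))
  P={2,4,7}:  v_{2} + v_{4} + v_{7} = v_{0}  ⇒ sig = (3;(1))
  P={6,7,8}:  v_{6} + v_{7} + v_{8} = v_{5}  ⇒ sig = (3;(1))

Sorted signature multiset PRS(X):
[(2;()), (2;()), (2;(1)), (2;(1)), (2;(1)), (2;(1)), (2;(1,1)), (2;(1,1)), (2;(1,1)), (2;(1,1)), (2;(1,1)), (2;(1,1,2)), (2;(1,2)), (2;(1,2)), (2;(2)), (3;(1)), (3;(1))]


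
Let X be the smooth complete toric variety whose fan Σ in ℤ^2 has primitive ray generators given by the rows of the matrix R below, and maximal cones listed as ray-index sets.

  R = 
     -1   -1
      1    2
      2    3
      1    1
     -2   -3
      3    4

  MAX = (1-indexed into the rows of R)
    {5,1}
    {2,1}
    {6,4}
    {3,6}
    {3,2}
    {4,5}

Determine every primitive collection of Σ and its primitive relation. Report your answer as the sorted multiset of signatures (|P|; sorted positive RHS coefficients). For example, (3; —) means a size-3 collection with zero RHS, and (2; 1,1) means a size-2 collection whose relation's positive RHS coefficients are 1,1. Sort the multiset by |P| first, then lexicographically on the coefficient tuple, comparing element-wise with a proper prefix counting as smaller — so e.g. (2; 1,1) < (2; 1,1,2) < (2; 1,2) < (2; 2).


9 collections generate NE(X_Σ); each relation:

  P = {1,4}:  v_{1} + v_{4} = 0 — sig = (2; —)
  P = {3,5}:  v_{3} + v_{5} = 0 — sig = (2; —)
  P = {1,3}:  v_{1} + v_{3} = v_{2} — sig = (2; 1)
  P = {1,6}:  v_{1} + v_{6} = v_{3} — sig = (2; 1)
  P = {2,4}:  v_{2} + v_{4} = v_{3} — sig = (2; 1)
  P = {2,5}:  v_{2} + v_{5} = v_{1} — sig = (2; 1)
  P = {3,4}:  v_{3} + v_{4} = v_{6} — sig = (2; 1)
  P = {5,6}:  v_{5} + v_{6} = v_{4} — sig = (2; 1)
  P = {2,6}:  v_{2} + v_{6} = 2·v_{3} — sig = (2; 2)

Hence PRS(X_Σ) =
[(2; —), (2; —), (2; 1), (2; 1), (2; 1), (2; 1), (2; 1), (2; 1), (2; 2)]


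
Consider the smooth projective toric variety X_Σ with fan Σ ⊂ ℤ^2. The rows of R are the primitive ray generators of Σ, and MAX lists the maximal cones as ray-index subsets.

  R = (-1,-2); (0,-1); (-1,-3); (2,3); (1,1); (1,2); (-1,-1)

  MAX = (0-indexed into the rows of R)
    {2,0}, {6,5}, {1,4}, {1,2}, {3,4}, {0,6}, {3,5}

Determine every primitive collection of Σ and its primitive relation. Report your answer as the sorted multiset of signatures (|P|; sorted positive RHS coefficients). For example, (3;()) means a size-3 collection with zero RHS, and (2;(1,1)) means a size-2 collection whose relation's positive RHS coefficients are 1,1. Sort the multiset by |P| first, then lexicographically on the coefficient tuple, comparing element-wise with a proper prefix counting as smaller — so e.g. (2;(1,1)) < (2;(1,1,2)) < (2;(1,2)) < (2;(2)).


14 collections generate NE(X_Σ); each relation:

  P={0,5}:  v_{0} + v_{5} = 0  ⇒ sig = (2;())
  P={4,6}:  v_{4} + v_{6} = 0  ⇒ sig = (2;())
  P={0,1}:  v_{0} + v_{1} = v_{2}  ⇒ sig = (2;(1))
  P={0,3}:  v_{0} + v_{3} = v_{4}  ⇒ sig = (2;(1))
  P={0,4}:  v_{0} + v_{4} = v_{1}  ⇒ sig = (2;(1))
  P={1,5}:  v_{1} + v_{5} = v_{4}  ⇒ sig = (2;(1))
  P={1,6}:  v_{1} + v_{6} = v_{0}  ⇒ sig = (2;(1))
  P={2,5}:  v_{2} + v_{5} = v_{1}  ⇒ sig = (2;(1))
  P={3,6}:  v_{3} + v_{6} = v_{5}  ⇒ sig = (2;(1))
  P={4,5}:  v_{4} + v_{5} = v_{3}  ⇒ sig = (2;(1))
  P={2,3}:  v_{2} + v_{3} = v_{1} + v_{4}  ⇒ sig = (2;(1,1))
  P={1,3}:  v_{1} + v_{3} = 2·v_{4}  ⇒ sig = (2;(2))
  P={2,4}:  v_{2} + v_{4} = 2·v_{1}  ⇒ sig = (2;(2))
  P={2,6}:  v_{2} + v_{6} = 2·v_{0}  ⇒ sig = (2;(2))

Signatures (|P|; sorted positive RHS coefficients), sorted:
{ (2;()) ×2,  (2;(1)) ×8,  (2;(1,1)),  (2;(2)) ×3 }


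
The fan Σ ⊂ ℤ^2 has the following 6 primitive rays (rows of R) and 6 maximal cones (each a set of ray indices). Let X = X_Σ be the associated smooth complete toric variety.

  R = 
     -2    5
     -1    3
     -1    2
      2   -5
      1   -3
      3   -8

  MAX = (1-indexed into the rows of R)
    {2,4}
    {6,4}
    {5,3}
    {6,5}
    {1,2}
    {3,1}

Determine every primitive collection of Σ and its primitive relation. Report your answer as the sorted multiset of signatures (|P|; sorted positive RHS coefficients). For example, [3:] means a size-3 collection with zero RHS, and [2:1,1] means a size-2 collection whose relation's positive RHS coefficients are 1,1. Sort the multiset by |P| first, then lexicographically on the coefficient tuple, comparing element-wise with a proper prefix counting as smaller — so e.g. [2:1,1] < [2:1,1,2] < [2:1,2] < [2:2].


Minimal non-faces — 9 found among 6 rays, 6 max cones:

  P={1,4}:  v_{1} + v_{4} = 0  ⟹  sig = [2:]
  P={2,5}:  v_{2} + v_{5} = 0  ⟹  sig = [2:]
  P={1,5}:  v_{1} + v_{5} = v_{3}  ⟹  sig = [2:1]
  P={1,6}:  v_{1} + v_{6} = v_{5}  ⟹  sig = [2:1]
  P={2,3}:  v_{2} + v_{3} = v_{1}  ⟹  sig = [2:1]
  P={2,6}:  v_{2} + v_{6} = v_{4}  ⟹  sig = [2:1]
  P={3,4}:  v_{3} + v_{4} = v_{5}  ⟹  sig = [2:1]
  P={4,5}:  v_{4} + v_{5} = v_{6}  ⟹  sig = [2:1]
  P={3,6}:  v_{3} + v_{6} = 2·v_{5}  ⟹  sig = [2:2]

so the primitive-relation signature multiset is
    |P|=2: 9 collections, coeffs (), (), (1), (1), (1), (1), (1), (1), (2)


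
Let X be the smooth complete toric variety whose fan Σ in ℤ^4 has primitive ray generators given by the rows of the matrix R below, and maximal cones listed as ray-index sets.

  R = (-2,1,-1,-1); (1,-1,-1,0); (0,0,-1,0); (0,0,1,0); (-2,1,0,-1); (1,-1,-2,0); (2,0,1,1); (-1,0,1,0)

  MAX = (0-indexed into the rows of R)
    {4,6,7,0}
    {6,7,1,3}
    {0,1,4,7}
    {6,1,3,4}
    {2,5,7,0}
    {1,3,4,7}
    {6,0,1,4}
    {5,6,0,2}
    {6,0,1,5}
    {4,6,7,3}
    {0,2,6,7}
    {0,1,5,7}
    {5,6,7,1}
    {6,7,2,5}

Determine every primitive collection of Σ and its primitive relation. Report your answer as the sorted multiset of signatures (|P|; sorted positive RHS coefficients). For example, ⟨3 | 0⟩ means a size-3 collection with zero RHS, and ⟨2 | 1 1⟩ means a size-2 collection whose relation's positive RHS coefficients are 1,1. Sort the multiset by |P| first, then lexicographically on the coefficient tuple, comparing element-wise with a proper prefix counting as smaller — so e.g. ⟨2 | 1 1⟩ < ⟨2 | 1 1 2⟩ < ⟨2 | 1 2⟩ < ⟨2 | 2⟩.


Primitive collections (9):

  • {2,3}:  v_{2} + v_{3} = 0  ⇒ sig = ⟨2 | 0⟩
  • {0,3}:  v_{0} + v_{3} = v_{4}  ⇒ sig = ⟨2 | 1⟩
  • {1,2}:  v_{1} + v_{2} = v_{5}  ⇒ sig = ⟨2 | 1⟩
  • {2,4}:  v_{2} + v_{4} = v_{0}  ⇒ sig = ⟨2 | 1⟩
  • {3,5}:  v_{3} + v_{5} = v_{1}  ⇒ sig = ⟨2 | 1⟩
  • {4,5}:  v_{4} + v_{5} = v_{0} + v_{1}  ⇒ sig = ⟨2 | 1 1⟩
  • {0,1,6,7}:  v_{0} + v_{1} + v_{6} + v_{7} = 0  ⇒ sig = ⟨4 | 0⟩
  • {0,5,6,7}:  v_{0} + v_{5} + v_{6} + v_{7} = v_{2}  ⇒ sig = ⟨4 | 1⟩
  • {1,4,6,7}:  v_{1} + v_{4} + v_{6} + v_{7} = v_{3}  ⇒ sig = ⟨4 | 1⟩

so the primitive-relation signature multiset is
{ ⟨2 | 0⟩,  ⟨2 | 1⟩ ×4,  ⟨2 | 1 1⟩,  ⟨4 | 0⟩,  ⟨4 | 1⟩ ×2 }


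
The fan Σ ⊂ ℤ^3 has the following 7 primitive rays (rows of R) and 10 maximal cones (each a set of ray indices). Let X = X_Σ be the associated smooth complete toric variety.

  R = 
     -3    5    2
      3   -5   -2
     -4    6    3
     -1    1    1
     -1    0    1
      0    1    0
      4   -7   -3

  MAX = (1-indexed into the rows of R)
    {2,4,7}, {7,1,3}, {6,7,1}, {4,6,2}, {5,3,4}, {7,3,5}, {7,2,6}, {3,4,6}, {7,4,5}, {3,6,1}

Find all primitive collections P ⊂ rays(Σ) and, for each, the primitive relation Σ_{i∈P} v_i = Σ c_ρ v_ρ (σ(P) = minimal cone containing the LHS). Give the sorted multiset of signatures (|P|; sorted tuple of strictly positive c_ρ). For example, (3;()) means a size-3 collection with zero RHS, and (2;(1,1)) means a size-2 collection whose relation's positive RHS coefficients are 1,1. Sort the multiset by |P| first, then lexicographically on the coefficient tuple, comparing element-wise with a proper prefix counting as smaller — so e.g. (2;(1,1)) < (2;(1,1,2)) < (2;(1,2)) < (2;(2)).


The 9 primitive collections of Σ (r=7, n=3):

  • {1,2}:  v_{1} + v_{2} = 0  →  sig = (2;())
  • {1,4}:  v_{1} + v_{4} = v_{3}  →  sig = (2;(1))
  • {2,3}:  v_{2} + v_{3} = v_{4}  →  sig = (2;(1))
  • {5,6}:  v_{5} + v_{6} = v_{4}  →  sig = (2;(1))
  • {1,5}:  v_{1} + v_{5} = 2·v_{3} + v_{7}  →  sig = (2;(1,2))
  • {2,5}:  v_{2} + v_{5} = 2·v_{4} + v_{7}  →  sig = (2;(1,2))
  • {3,6,7}:  v_{3} + v_{6} + v_{7} = 0  →  sig = (3;())
  • {3,4,7}:  v_{3} + v_{4} + v_{7} = v_{5}  →  sig = (3;(1))
  • {4,6,7}:  v_{4} + v_{6} + v_{7} = v_{2}  →  sig = (3;(1))

Signatures (|P|; sorted positive RHS coefficients), sorted:
[(2;()), (2;(1)), (2;(1)), (2;(1)), (2;(1,2)), (2;(1,2)), (3;()), (3;(1)), (3;(1))]


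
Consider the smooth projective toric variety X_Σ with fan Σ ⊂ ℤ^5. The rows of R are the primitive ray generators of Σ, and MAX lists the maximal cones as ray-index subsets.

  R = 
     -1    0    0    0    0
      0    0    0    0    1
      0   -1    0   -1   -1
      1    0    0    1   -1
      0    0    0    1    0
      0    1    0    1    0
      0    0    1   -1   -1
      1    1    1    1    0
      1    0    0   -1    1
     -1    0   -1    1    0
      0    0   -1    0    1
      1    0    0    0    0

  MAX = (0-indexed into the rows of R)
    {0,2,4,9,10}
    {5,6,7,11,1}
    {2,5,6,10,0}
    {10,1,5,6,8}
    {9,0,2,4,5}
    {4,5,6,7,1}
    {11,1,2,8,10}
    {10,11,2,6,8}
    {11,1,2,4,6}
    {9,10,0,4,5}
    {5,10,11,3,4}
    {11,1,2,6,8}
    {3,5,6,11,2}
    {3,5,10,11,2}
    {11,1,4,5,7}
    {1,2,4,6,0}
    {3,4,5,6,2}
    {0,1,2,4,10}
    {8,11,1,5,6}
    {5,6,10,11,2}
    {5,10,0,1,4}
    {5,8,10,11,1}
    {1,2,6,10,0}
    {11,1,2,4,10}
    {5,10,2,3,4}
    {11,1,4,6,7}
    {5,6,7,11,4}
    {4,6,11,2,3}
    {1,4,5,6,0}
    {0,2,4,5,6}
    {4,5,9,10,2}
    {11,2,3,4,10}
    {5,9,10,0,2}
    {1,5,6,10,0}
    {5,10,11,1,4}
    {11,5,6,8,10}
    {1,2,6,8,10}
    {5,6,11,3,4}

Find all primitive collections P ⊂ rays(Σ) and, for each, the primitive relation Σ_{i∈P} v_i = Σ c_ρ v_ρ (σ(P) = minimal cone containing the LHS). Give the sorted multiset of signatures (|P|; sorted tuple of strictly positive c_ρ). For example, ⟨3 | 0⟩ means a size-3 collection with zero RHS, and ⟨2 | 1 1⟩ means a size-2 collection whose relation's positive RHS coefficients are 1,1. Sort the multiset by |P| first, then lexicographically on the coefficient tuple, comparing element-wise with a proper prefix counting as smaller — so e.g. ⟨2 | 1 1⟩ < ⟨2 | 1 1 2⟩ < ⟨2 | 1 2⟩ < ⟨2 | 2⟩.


Minimal non-faces — 25 found among 12 rays, 38 max cones:

  • {0,11}:  v_{0} + v_{11} = 0  →  sig = ⟨2 | 0⟩
  • {8,9}:  v_{8} + v_{9} = v_{10}  →  sig = ⟨2 | 1⟩
  • {1,3}:  v_{1} + v_{3} = v_{4} + v_{11}  →  sig = ⟨2 | 1 1⟩
  • {4,8}:  v_{4} + v_{8} = v_{1} + v_{11}  →  sig = ⟨2 | 1 1⟩
  • {7,9}:  v_{7} + v_{9} = v_{4} + v_{5}  →  sig = ⟨2 | 1 1⟩
  • {0,3}:  v_{0} + v_{3} = v_{2} + v_{4} + v_{5}  →  sig = ⟨2 | 1 1 1⟩
  • {0,8}:  v_{0} + v_{8} = v_{1} + v_{6} + v_{10}  →  sig = ⟨2 | 1 1 1⟩
  • {1,9}:  v_{1} + v_{9} = v_{0} + v_{4} + v_{10}  →  sig = ⟨2 | 1 1 1⟩
  • {2,7}:  v_{2} + v_{7} = v_{4} + v_{6} + v_{11}  →  sig = ⟨2 | 1 1 1⟩
  • {6,9}:  v_{6} + v_{9} = v_{0} + v_{2} + v_{5}  →  sig = ⟨2 | 1 1 1⟩
  • {7,10}:  v_{7} + v_{10} = v_{1} + v_{5} + v_{11}  →  sig = ⟨2 | 1 1 1⟩
  • {0,7}:  v_{0} + v_{7} = v_{1} + v_{4} + v_{5} + v_{6}  →  sig = ⟨2 | 1 1 1 1⟩
  • {9,11}:  v_{9} + v_{11} = v_{2} + v_{4} + v_{5} + v_{10}  →  sig = ⟨2 | 1 1 1 1⟩
  • {3,7}:  v_{3} + v_{7} = 2·v_{4} + v_{5} + v_{6} + 2·v_{11}  →  sig = ⟨2 | 1 1 2 2⟩
  • {7,8}:  v_{7} + v_{8} = 2·v_{1} + v_{5} + v_{6} + 2·v_{11}  →  sig = ⟨2 | 1 1 2 2⟩
  • {3,9}:  v_{3} + v_{9} = 2·v_{2} + 2·v_{4} + 2·v_{5} + v_{10}  →  sig = ⟨2 | 1 2 2 2⟩
  • {3,8}:  v_{3} + v_{8} = 2·v_{11}  →  sig = ⟨2 | 2⟩
  • {1,2,5}:  v_{1} + v_{2} + v_{5} = 0  →  sig = ⟨3 | 0⟩
  • {4,6,10}:  v_{4} + v_{6} + v_{10} = 0  →  sig = ⟨3 | 0⟩
  • {2,5,8}:  v_{2} + v_{5} + v_{8} = v_{6} + v_{10} + v_{11}  →  sig = ⟨3 | 1 1 1⟩
  • {3,6,10}:  v_{3} + v_{6} + v_{10} = v_{2} + v_{5} + v_{11}  →  sig = ⟨3 | 1 1 1⟩
  • {1,6,10,11}:  v_{1} + v_{6} + v_{10} + v_{11} = v_{8}  →  sig = ⟨4 | 1⟩
  • {2,4,5,11}:  v_{2} + v_{4} + v_{5} + v_{11} = v_{3}  →  sig = ⟨4 | 1⟩
  • {0,2,4,5,10}:  v_{0} + v_{2} + v_{4} + v_{5} + v_{10} = v_{9}  →  sig = ⟨5 | 1⟩
  • {1,4,5,6,11}:  v_{1} + v_{4} + v_{5} + v_{6} + v_{11} = v_{7}  →  sig = ⟨5 | 1⟩

so the primitive-relation signature multiset is
{ ⟨2 | 0⟩,  ⟨2 | 1⟩,  ⟨2 | 1 1⟩ ×3,  ⟨2 | 1 1 1⟩ ×6,  ⟨2 | 1 1 1 1⟩ ×2,  ⟨2 | 1 1 2 2⟩ ×2,  ⟨2 | 1 2 2 2⟩,  ⟨2 | 2⟩,  ⟨3 | 0⟩ ×2,  ⟨3 | 1 1 1⟩ ×2,  ⟨4 | 1⟩ ×2,  ⟨5 | 1⟩ ×2 }


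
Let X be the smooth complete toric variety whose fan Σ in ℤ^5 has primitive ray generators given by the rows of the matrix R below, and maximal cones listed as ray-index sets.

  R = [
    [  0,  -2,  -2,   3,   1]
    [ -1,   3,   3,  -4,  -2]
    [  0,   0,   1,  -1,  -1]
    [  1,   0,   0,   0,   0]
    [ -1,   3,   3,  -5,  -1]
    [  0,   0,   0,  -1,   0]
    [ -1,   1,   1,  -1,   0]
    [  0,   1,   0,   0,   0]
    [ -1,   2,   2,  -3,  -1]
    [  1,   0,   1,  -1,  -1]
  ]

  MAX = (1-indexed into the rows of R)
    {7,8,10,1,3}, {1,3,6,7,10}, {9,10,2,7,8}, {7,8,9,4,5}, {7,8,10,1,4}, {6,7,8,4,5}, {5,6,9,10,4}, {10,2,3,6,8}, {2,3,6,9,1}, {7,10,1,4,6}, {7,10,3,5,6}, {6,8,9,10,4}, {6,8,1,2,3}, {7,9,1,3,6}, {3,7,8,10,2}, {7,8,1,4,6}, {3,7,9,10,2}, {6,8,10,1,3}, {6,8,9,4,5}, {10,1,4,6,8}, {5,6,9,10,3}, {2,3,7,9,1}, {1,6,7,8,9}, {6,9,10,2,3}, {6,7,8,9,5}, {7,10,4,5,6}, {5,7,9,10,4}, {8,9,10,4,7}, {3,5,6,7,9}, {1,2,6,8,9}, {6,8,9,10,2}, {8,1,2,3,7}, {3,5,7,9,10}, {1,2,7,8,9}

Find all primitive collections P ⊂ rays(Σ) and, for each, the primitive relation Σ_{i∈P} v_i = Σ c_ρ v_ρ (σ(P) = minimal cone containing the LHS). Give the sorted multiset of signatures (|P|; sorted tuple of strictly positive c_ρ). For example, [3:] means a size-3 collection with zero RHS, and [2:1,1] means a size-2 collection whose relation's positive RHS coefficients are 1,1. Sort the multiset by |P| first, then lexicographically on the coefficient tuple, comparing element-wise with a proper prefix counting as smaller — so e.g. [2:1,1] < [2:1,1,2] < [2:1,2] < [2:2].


Primitive collections (15):

  • {3,4}:  v_{3} + v_{4} = v_{10}  ⇒ sig = [2:1]
  • {1,5}:  v_{1} + v_{5} = v_{6} + v_{7}  ⇒ sig = [2:1,1]
  • {2,4}:  v_{2} + v_{4} = v_{8} + v_{9} + v_{10}  ⇒ sig = [2:1,1,1]
  • {2,5}:  v_{2} + v_{5} = v_{4} + 3·v_{9}  ⇒ sig = [2:1,3]
  • {1,4,9}:  v_{1} + v_{4} + v_{9} = 0  ⇒ sig = [3:]
  • {1,9,10}:  v_{1} + v_{9} + v_{10} = v_{3}  ⇒ sig = [3:1]
  • {3,8,9}:  v_{3} + v_{8} + v_{9} = v_{2}  ⇒ sig = [3:1]
  • {1,2,10}:  v_{1} + v_{2} + v_{10} = 2·v_{3} + v_{8}  ⇒ sig = [3:1,2]
  • {3,5,8}:  v_{3} + v_{5} + v_{8} = v_{4} + 2·v_{9}  ⇒ sig = [3:1,2]
  • {2,6,7}:  v_{2} + v_{6} + v_{7} = 2·v_{9}  ⇒ sig = [3:2]
  • {5,8,10}:  v_{5} + v_{8} + v_{10} = 2·v_{4} + 2·v_{9}  ⇒ sig = [3:2,2]
  • {3,6,7,8}:  v_{3} + v_{6} + v_{7} + v_{8} = v_{9}  ⇒ sig = [4:1]
  • {4,6,7,9}:  v_{4} + v_{6} + v_{7} + v_{9} = v_{5}  ⇒ sig = [4:1]
  • {6,7,8,10}:  v_{6} + v_{7} + v_{8} + v_{10} = v_{4} + v_{9}  ⇒ sig = [4:1,1]
  • {6,7,9,10}:  v_{6} + v_{7} + v_{9} + v_{10} = v_{3} + v_{5}  ⇒ sig = [4:1,1]

Signatures (|P|; sorted positive RHS coefficients), sorted:
[[2:1], [2:1,1], [2:1,1,1], [2:1,3], [3:], [3:1], [3:1], [3:1,2], [3:1,2], [3:2], [3:2,2], [4:1], [4:1], [4:1,1], [4:1,1]]


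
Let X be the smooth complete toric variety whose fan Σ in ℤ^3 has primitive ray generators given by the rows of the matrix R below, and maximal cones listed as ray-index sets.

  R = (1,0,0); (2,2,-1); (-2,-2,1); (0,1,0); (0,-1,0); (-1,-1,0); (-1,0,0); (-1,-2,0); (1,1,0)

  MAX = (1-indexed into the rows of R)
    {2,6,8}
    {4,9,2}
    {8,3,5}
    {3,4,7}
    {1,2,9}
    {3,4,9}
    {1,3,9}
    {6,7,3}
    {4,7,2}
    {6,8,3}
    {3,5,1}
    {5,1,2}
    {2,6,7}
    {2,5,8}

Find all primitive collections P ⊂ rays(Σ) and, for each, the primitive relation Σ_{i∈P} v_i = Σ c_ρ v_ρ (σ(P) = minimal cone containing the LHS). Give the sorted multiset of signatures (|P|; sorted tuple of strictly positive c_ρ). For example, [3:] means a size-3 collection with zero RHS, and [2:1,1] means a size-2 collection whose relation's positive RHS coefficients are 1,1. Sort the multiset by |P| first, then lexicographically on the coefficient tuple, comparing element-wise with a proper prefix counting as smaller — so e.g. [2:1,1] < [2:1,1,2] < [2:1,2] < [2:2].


15 minimal non-faces of Δ(Σ) (on 9 rays):

  • {1,7}:  v_{1} + v_{7} = 0  so sig = [2:]
  • {2,3}:  v_{2} + v_{3} = 0  so sig = [2:]
  • {4,5}:  v_{4} + v_{5} = 0  so sig = [2:]
  • {6,9}:  v_{6} + v_{9} = 0  so sig = [2:]
  • {1,4}:  v_{1} + v_{4} = v_{9}  so sig = [2:1]
  • {1,6}:  v_{1} + v_{6} = v_{5}  so sig = [2:1]
  • {4,6}:  v_{4} + v_{6} = v_{7}  so sig = [2:1]
  • {4,8}:  v_{4} + v_{8} = v_{6}  so sig = [2:1]
  • {5,6}:  v_{5} + v_{6} = v_{8}  so sig = [2:1]
  • {5,7}:  v_{5} + v_{7} = v_{6}  so sig = [2:1]
  • {5,9}:  v_{5} + v_{9} = v_{1}  so sig = [2:1]
  • {7,9}:  v_{7} + v_{9} = v_{4}  so sig = [2:1]
  • {8,9}:  v_{8} + v_{9} = v_{5}  so sig = [2:1]
  • {1,8}:  v_{1} + v_{8} = 2·v_{5}  so sig = [2:2]
  • {7,8}:  v_{7} + v_{8} = 2·v_{6}  so sig = [2:2]

Sorted signature multiset PRS(X):
[[2:], [2:], [2:], [2:], [2:1], [2:1], [2:1], [2:1], [2:1], [2:1], [2:1], [2:1], [2:1], [2:2], [2:2]]


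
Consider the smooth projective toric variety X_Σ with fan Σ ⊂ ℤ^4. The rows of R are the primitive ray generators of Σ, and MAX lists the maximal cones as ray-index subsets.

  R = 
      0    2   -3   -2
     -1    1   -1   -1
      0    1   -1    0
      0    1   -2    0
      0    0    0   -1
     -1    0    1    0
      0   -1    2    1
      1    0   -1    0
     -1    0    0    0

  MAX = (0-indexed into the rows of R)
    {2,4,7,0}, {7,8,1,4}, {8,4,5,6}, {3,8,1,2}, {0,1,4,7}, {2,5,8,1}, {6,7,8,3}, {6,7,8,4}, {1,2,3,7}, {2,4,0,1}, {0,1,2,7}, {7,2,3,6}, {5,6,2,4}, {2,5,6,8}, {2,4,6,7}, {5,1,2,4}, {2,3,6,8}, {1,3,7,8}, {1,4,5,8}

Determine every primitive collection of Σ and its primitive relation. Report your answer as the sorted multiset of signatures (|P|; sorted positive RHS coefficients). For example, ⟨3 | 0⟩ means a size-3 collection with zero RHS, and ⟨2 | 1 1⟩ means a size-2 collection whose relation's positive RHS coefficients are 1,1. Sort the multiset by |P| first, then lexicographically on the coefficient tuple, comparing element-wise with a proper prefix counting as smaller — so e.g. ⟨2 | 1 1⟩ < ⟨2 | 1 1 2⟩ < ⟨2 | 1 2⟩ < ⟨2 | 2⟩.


Σ has 11 primitive collections:

  P={5,7}:  v_{5} + v_{7} = 0  →  sig = ⟨2 | 0⟩
  P={1,6}:  v_{1} + v_{6} = v_{5}  →  sig = ⟨2 | 1⟩
  P={0,6}:  v_{0} + v_{6} = v_{2} + v_{4}  →  sig = ⟨2 | 1 1⟩
  P={3,4}:  v_{3} + v_{4} = v_{1} + v_{7}  →  sig = ⟨2 | 1 1⟩
  P={3,5}:  v_{3} + v_{5} = v_{2} + v_{8}  →  sig = ⟨2 | 1 1⟩
  P={0,5}:  v_{0} + v_{5} = v_{1} + v_{2} + v_{4}  →  sig = ⟨2 | 1 1 1⟩
  P={0,8}:  v_{0} + v_{8} = 2·v_{1} + v_{7}  →  sig = ⟨2 | 1 2⟩
  P={0,3}:  v_{0} + v_{3} = 2·v_{1} + v_{2} + 2·v_{7}  →  sig = ⟨2 | 1 2 2⟩
  P={2,4,8}:  v_{2} + v_{4} + v_{8} = v_{1}  →  sig = ⟨3 | 1⟩
  P={2,7,8}:  v_{2} + v_{7} + v_{8} = v_{3}  →  sig = ⟨3 | 1⟩
  P={1,2,4,7}:  v_{1} + v_{2} + v_{4} + v_{7} = v_{0}  →  sig = ⟨4 | 1⟩

so the primitive-relation signature multiset is
    ⟨2 | 0⟩
    ⟨2 | 1⟩
    ⟨2 | 1 1⟩
    ⟨2 | 1 1⟩
    ⟨2 | 1 1⟩
    ⟨2 | 1 1 1⟩
    ⟨2 | 1 2⟩
    ⟨2 | 1 2 2⟩
    ⟨3 | 1⟩
    ⟨3 | 1⟩
    ⟨4 | 1⟩


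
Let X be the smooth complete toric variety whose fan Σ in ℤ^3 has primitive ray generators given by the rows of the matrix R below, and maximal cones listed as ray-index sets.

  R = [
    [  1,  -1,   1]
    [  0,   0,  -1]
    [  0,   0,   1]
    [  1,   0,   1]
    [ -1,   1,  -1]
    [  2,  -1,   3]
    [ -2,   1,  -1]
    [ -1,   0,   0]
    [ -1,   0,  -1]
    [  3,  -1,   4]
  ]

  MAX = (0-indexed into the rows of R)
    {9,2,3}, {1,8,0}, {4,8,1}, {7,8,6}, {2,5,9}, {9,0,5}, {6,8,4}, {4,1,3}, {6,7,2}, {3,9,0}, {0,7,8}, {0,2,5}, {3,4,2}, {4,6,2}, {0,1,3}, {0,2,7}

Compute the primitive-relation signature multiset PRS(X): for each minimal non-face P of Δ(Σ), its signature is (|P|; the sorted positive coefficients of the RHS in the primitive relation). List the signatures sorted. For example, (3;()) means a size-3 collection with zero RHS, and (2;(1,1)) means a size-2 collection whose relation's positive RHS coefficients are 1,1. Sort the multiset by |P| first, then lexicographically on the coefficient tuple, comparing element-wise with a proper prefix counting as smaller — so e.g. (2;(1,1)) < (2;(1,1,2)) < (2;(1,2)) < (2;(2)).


23 minimal non-faces of Δ(Σ) (on 10 rays):

  {0,4}:  v_{0} + v_{4} = 0 — sig = (2;())
  {1,2}:  v_{1} + v_{2} = 0 — sig = (2;())
  {3,8}:  v_{3} + v_{8} = 0 — sig = (2;())
  {0,6}:  v_{0} + v_{6} = v_{7} — sig = (2;(1))
  {1,7}:  v_{1} + v_{7} = v_{8} — sig = (2;(1))
  {2,8}:  v_{2} + v_{8} = v_{7} — sig = (2;(1))
  {3,5}:  v_{3} + v_{5} = v_{9} — sig = (2;(1))
  {3,7}:  v_{3} + v_{7} = v_{2} — sig = (2;(1))
  {4,7}:  v_{4} + v_{7} = v_{6} — sig = (2;(1))
  {8,9}:  v_{8} + v_{9} = v_{5} — sig = (2;(1))
  {1,5}:  v_{1} + v_{5} = v_{0} + v_{3} — sig = (2;(1,1))
  {1,6}:  v_{1} + v_{6} = v_{4} + v_{8} — sig = (2;(1,1))
  {3,6}:  v_{3} + v_{6} = v_{2} + v_{4} — sig = (2;(1,1))
  {4,5}:  v_{4} + v_{5} = v_{2} + v_{3} — sig = (2;(1,1))
  {5,8}:  v_{5} + v_{8} = v_{0} + v_{2} — sig = (2;(1,1))
  {7,9}:  v_{7} + v_{9} = v_{2} + v_{5} — sig = (2;(1,1))
  {1,9}:  v_{1} + v_{9} = v_{0} + 2·v_{3} — sig = (2;(1,2))
  {4,9}:  v_{4} + v_{9} = v_{2} + 2·v_{3} — sig = (2;(1,2))
  {5,7}:  v_{5} + v_{7} = v_{0} + 2·v_{2} — sig = (2;(1,2))
  {6,9}:  v_{6} + v_{9} = 2·v_{2} + v_{3} — sig = (2;(1,2))
  {5,6}:  v_{5} + v_{6} = 2·v_{2} — sig = (2;(2))
  {0,2,3}:  v_{0} + v_{2} + v_{3} = v_{5} — sig = (3;(1))
  {0,2,9}:  v_{0} + v_{2} + v_{9} = 2·v_{5} — sig = (3;(2))

so the primitive-relation signature multiset is
    (2;())
    (2;())
    (2;())
    (2;(1))
    (2;(1))
    (2;(1))
    (2;(1))
    (2;(1))
    (2;(1))
    (2;(1))
    (2;(1,1))
    (2;(1,1))
    (2;(1,1))
    (2;(1,1))
    (2;(1,1))
    (2;(1,1))
    (2;(1,2))
    (2;(1,2))
    (2;(1,2))
    (2;(1,2))
    (2;(2))
    (3;(1))
    (3;(2))
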